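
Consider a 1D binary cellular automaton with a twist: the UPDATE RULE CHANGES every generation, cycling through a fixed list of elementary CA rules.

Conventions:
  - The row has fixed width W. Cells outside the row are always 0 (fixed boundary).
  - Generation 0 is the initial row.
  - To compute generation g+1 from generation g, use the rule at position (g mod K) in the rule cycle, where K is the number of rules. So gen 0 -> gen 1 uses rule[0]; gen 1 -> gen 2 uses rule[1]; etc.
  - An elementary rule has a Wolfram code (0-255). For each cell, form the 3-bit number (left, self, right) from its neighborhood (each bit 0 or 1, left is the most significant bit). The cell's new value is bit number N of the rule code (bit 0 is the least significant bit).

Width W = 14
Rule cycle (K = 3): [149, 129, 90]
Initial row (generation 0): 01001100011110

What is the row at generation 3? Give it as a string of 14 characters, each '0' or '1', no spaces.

Gen 0: 01001100011110
Gen 1 (rule 149): 01100011001101
Gen 2 (rule 129): 00001000000000
Gen 3 (rule 90): 00010100000000

Answer: 00010100000000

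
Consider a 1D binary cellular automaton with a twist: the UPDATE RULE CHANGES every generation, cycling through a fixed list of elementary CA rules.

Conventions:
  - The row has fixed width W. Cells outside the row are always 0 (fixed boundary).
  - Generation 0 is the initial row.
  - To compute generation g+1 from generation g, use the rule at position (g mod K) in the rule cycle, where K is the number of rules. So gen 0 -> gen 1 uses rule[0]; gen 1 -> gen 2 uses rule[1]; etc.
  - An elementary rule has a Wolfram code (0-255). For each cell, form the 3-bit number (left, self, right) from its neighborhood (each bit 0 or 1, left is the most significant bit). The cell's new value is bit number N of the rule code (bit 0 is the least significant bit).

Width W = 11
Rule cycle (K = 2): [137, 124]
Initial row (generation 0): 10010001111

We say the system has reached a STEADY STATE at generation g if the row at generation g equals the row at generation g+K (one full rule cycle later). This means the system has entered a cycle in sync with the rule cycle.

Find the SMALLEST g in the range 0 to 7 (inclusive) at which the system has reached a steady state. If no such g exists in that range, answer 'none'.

Answer: none

Derivation:
Gen 0: 10010001111
Gen 1 (rule 137): 00000101110
Gen 2 (rule 124): 00000111011
Gen 3 (rule 137): 11110110010
Gen 4 (rule 124): 10011111011
Gen 5 (rule 137): 00011110010
Gen 6 (rule 124): 00010011011
Gen 7 (rule 137): 11000010010
Gen 8 (rule 124): 11100011011
Gen 9 (rule 137): 11001010010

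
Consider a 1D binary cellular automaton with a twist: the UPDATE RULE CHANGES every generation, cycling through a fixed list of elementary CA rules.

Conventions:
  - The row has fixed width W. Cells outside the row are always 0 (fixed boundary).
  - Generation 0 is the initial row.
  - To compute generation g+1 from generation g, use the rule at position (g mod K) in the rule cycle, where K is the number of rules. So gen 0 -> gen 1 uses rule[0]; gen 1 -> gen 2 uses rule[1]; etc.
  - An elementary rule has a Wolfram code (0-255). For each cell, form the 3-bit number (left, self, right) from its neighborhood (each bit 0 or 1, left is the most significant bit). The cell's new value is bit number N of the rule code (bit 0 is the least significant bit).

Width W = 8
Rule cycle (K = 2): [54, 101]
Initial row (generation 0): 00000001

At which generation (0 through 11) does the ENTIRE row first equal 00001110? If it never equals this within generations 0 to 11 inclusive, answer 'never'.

Gen 0: 00000001
Gen 1 (rule 54): 00000011
Gen 2 (rule 101): 11111001
Gen 3 (rule 54): 00000111
Gen 4 (rule 101): 11110001
Gen 5 (rule 54): 00001011
Gen 6 (rule 101): 11101101
Gen 7 (rule 54): 00010011
Gen 8 (rule 101): 11010001
Gen 9 (rule 54): 00111011
Gen 10 (rule 101): 10001101
Gen 11 (rule 54): 11010011

Answer: never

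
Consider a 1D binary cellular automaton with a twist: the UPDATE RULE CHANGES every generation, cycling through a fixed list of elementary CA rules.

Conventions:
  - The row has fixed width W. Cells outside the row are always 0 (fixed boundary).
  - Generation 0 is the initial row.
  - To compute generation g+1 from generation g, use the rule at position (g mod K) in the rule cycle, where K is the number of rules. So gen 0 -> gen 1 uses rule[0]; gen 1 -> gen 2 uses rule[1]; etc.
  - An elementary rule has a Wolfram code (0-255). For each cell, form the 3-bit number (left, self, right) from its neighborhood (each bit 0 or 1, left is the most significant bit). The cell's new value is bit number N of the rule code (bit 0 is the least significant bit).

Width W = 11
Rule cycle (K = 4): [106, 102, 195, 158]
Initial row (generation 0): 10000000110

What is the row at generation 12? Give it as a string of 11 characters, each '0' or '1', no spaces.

Answer: 11110111010

Derivation:
Gen 0: 10000000110
Gen 1 (rule 106): 00000001110
Gen 2 (rule 102): 00000010010
Gen 3 (rule 195): 11111100100
Gen 4 (rule 158): 11111011110
Gen 5 (rule 106): 10001110010
Gen 6 (rule 102): 10010010110
Gen 7 (rule 195): 00100100010
Gen 8 (rule 158): 01111110111
Gen 9 (rule 106): 11000011101
Gen 10 (rule 102): 01000100111
Gen 11 (rule 195): 10011001011
Gen 12 (rule 158): 11110111010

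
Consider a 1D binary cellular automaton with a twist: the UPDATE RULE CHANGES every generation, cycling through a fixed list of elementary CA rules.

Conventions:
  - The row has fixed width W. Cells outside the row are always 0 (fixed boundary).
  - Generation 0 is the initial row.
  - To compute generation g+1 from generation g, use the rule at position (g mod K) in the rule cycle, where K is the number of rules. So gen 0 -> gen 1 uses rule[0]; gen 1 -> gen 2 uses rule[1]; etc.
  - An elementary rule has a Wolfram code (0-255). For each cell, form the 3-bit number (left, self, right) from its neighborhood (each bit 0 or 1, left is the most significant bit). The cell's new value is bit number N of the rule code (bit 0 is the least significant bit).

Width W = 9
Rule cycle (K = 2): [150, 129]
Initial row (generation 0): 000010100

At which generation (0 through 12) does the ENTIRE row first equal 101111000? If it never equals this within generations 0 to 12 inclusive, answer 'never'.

Gen 0: 000010100
Gen 1 (rule 150): 000110110
Gen 2 (rule 129): 110000000
Gen 3 (rule 150): 001000000
Gen 4 (rule 129): 100011111
Gen 5 (rule 150): 110101110
Gen 6 (rule 129): 000000100
Gen 7 (rule 150): 000001110
Gen 8 (rule 129): 111100100
Gen 9 (rule 150): 011011110
Gen 10 (rule 129): 000001100
Gen 11 (rule 150): 000010010
Gen 12 (rule 129): 111000000

Answer: never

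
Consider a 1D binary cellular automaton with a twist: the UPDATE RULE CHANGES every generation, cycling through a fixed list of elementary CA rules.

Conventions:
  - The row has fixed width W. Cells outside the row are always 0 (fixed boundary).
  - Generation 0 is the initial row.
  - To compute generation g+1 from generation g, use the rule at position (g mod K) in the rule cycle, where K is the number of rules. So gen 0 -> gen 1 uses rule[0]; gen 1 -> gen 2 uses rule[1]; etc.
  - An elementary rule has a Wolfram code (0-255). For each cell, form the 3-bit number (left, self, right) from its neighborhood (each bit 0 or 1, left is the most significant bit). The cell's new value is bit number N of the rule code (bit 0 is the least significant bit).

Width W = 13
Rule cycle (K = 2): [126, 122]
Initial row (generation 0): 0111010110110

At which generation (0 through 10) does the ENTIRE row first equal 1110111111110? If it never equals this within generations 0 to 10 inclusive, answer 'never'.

Answer: 6

Derivation:
Gen 0: 0111010110110
Gen 1 (rule 126): 1101111111111
Gen 2 (rule 122): 1111000000001
Gen 3 (rule 126): 1001100000011
Gen 4 (rule 122): 0111110000111
Gen 5 (rule 126): 1100011001101
Gen 6 (rule 122): 1110111111110
Gen 7 (rule 126): 1011100000011
Gen 8 (rule 122): 0110110000111
Gen 9 (rule 126): 1111111001101
Gen 10 (rule 122): 1000001111110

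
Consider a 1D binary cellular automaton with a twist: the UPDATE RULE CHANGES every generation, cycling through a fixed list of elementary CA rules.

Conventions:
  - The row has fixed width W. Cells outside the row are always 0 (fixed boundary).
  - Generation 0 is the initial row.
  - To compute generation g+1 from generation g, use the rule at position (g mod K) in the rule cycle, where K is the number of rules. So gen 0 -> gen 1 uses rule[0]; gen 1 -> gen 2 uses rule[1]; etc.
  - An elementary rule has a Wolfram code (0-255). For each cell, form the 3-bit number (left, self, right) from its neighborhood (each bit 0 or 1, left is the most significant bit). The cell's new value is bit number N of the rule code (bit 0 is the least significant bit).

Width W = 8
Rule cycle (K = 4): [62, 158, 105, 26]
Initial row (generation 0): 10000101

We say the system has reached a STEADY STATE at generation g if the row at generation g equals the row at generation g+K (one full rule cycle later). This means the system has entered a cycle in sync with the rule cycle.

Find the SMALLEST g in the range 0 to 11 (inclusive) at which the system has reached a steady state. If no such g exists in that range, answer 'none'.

Gen 0: 10000101
Gen 1 (rule 62): 11001111
Gen 2 (rule 158): 10111110
Gen 3 (rule 105): 01100010
Gen 4 (rule 26): 11010101
Gen 5 (rule 62): 10111111
Gen 6 (rule 158): 10111110
Gen 7 (rule 105): 01100010
Gen 8 (rule 26): 11010101
Gen 9 (rule 62): 10111111
Gen 10 (rule 158): 10111110
Gen 11 (rule 105): 01100010
Gen 12 (rule 26): 11010101
Gen 13 (rule 62): 10111111
Gen 14 (rule 158): 10111110
Gen 15 (rule 105): 01100010

Answer: 2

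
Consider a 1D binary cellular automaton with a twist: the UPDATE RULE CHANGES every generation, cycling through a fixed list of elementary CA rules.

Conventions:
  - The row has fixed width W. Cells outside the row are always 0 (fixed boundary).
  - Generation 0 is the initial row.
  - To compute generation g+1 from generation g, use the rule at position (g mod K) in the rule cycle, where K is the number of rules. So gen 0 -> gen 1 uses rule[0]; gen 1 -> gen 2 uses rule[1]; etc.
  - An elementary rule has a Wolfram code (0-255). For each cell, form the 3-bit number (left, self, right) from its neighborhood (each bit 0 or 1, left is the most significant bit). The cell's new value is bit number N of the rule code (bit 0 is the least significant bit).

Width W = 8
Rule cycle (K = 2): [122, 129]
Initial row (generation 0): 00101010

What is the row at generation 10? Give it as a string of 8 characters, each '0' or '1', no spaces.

Answer: 11111111

Derivation:
Gen 0: 00101010
Gen 1 (rule 122): 01010101
Gen 2 (rule 129): 00000000
Gen 3 (rule 122): 00000000
Gen 4 (rule 129): 11111111
Gen 5 (rule 122): 10000001
Gen 6 (rule 129): 00111100
Gen 7 (rule 122): 01100110
Gen 8 (rule 129): 00000000
Gen 9 (rule 122): 00000000
Gen 10 (rule 129): 11111111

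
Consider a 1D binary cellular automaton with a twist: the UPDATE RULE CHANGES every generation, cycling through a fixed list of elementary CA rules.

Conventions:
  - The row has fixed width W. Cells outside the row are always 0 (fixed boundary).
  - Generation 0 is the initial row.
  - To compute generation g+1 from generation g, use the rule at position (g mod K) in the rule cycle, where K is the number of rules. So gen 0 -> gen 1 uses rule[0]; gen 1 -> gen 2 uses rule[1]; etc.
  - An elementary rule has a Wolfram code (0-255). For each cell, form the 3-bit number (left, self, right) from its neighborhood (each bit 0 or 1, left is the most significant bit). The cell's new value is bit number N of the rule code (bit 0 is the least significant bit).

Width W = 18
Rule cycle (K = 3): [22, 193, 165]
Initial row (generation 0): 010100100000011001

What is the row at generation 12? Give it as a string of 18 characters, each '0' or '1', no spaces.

Gen 0: 010100100000011001
Gen 1 (rule 22): 110111110000100111
Gen 2 (rule 193): 010011110110000011
Gen 3 (rule 165): 010001101000111000
Gen 4 (rule 22): 111010001101000100
Gen 5 (rule 193): 011000100100010001
Gen 6 (rule 165): 000010100101010101
Gen 7 (rule 22): 000110111101010101
Gen 8 (rule 193): 110010011100000000
Gen 9 (rule 165): 000010001001111111
Gen 10 (rule 22): 000111011110000000
Gen 11 (rule 193): 110011001110111111
Gen 12 (rule 165): 000000000101011110

Answer: 000000000101011110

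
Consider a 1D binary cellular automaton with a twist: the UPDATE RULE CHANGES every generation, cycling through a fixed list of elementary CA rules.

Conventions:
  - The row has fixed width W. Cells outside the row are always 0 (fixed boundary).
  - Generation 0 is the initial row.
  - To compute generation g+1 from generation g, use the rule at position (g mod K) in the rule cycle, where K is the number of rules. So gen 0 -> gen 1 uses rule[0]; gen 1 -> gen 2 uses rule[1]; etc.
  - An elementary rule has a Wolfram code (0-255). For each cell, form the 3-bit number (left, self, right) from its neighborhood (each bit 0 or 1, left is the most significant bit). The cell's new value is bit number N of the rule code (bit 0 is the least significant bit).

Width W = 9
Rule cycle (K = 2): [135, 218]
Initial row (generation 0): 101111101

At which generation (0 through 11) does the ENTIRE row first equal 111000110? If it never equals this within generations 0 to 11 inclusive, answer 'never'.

Gen 0: 101111101
Gen 1 (rule 135): 100111001
Gen 2 (rule 218): 011111110
Gen 3 (rule 135): 101111100
Gen 4 (rule 218): 001111110
Gen 5 (rule 135): 110111100
Gen 6 (rule 218): 110111110
Gen 7 (rule 135): 000011100
Gen 8 (rule 218): 000111110
Gen 9 (rule 135): 111011100
Gen 10 (rule 218): 111011110
Gen 11 (rule 135): 010001100

Answer: never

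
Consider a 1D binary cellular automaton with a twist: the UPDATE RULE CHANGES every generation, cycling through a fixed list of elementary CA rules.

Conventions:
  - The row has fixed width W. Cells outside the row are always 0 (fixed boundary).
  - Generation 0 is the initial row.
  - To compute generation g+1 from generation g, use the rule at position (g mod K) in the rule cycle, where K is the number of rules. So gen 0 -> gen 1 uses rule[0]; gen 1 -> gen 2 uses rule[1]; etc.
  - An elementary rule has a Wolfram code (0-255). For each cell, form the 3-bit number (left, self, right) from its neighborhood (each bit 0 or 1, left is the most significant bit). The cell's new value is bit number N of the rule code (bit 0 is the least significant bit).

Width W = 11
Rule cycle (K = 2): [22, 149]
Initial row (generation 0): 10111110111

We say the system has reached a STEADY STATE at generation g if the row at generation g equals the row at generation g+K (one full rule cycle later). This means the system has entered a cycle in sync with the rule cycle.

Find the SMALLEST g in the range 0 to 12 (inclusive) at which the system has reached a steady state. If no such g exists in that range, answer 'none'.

Gen 0: 10111110111
Gen 1 (rule 22): 10000000000
Gen 2 (rule 149): 11111111111
Gen 3 (rule 22): 00000000000
Gen 4 (rule 149): 11111111111
Gen 5 (rule 22): 00000000000
Gen 6 (rule 149): 11111111111
Gen 7 (rule 22): 00000000000
Gen 8 (rule 149): 11111111111
Gen 9 (rule 22): 00000000000
Gen 10 (rule 149): 11111111111
Gen 11 (rule 22): 00000000000
Gen 12 (rule 149): 11111111111
Gen 13 (rule 22): 00000000000
Gen 14 (rule 149): 11111111111

Answer: 2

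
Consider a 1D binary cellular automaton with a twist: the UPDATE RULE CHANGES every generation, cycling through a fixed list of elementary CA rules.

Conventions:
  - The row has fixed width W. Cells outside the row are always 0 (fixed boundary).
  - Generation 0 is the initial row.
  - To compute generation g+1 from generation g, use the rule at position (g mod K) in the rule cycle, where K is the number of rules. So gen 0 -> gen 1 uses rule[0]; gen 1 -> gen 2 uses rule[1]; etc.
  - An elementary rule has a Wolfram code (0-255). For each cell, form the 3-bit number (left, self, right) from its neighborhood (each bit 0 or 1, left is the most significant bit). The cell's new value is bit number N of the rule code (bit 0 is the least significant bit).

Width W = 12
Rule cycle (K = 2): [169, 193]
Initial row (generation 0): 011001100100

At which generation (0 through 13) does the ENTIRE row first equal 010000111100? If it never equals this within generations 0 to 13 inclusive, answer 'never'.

Gen 0: 011001100100
Gen 1 (rule 169): 010001000001
Gen 2 (rule 193): 000100011100
Gen 3 (rule 169): 110001011001
Gen 4 (rule 193): 010100001000
Gen 5 (rule 169): 001001100011
Gen 6 (rule 193): 100000101001
Gen 7 (rule 169): 001110010000
Gen 8 (rule 193): 100110000111
Gen 9 (rule 169): 000100110110
Gen 10 (rule 193): 110000010010
Gen 11 (rule 169): 100111000000
Gen 12 (rule 193): 000011011111
Gen 13 (rule 169): 111010111110

Answer: never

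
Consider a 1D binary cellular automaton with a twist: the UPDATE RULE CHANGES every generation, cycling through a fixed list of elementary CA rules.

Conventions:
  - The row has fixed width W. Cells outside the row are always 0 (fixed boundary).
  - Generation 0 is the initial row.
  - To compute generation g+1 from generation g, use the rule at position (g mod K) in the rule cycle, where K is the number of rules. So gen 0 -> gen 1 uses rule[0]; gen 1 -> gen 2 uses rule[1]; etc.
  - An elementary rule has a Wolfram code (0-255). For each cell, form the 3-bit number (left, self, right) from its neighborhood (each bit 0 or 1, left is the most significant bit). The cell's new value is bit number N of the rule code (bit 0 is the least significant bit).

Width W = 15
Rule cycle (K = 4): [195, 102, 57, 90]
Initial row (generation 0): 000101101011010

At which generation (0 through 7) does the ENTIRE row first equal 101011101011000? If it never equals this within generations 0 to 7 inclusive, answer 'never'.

Gen 0: 000101101011010
Gen 1 (rule 195): 111000100001000
Gen 2 (rule 102): 001001100011000
Gen 3 (rule 57): 100101011010111
Gen 4 (rule 90): 011000011000101
Gen 5 (rule 195): 101011101011000
Gen 6 (rule 102): 111100111101000
Gen 7 (rule 57): 100010100010111

Answer: 5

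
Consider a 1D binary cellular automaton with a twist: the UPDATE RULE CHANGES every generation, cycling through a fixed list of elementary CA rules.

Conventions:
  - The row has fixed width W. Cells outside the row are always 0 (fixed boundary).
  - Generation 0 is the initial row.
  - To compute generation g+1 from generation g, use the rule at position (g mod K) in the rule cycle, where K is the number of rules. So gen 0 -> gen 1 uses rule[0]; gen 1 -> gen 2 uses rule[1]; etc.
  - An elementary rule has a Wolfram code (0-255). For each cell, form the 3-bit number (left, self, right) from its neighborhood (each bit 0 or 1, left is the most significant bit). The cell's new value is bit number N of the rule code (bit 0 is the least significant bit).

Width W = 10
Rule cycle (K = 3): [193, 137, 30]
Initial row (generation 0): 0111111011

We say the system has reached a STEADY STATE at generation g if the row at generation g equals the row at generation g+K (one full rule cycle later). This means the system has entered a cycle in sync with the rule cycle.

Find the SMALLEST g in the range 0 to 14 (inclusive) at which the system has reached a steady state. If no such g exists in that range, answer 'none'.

Gen 0: 0111111011
Gen 1 (rule 193): 0011111001
Gen 2 (rule 137): 1011110000
Gen 3 (rule 30): 1010001000
Gen 4 (rule 193): 0000100011
Gen 5 (rule 137): 1110001010
Gen 6 (rule 30): 1001011011
Gen 7 (rule 193): 0000001001
Gen 8 (rule 137): 1111100000
Gen 9 (rule 30): 1000010000
Gen 10 (rule 193): 0011000111
Gen 11 (rule 137): 1010010110
Gen 12 (rule 30): 1011110101
Gen 13 (rule 193): 0001110000
Gen 14 (rule 137): 1101100111
Gen 15 (rule 30): 1001011100
Gen 16 (rule 193): 0000001101
Gen 17 (rule 137): 1111101000

Answer: none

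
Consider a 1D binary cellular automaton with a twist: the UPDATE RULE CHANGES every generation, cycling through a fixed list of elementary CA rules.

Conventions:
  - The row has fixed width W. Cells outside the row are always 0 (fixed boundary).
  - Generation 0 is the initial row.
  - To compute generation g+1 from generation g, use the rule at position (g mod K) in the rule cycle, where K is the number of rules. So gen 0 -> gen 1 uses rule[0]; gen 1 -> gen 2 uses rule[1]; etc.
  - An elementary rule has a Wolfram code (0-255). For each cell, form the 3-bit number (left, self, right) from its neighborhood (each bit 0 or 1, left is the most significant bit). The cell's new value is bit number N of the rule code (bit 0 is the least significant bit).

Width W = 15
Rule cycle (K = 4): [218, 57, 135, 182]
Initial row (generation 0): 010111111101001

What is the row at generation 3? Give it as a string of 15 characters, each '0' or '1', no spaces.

Gen 0: 010111111101001
Gen 1 (rule 218): 100111111100110
Gen 2 (rule 57): 010100000010101
Gen 3 (rule 135): 110101111110101

Answer: 110101111110101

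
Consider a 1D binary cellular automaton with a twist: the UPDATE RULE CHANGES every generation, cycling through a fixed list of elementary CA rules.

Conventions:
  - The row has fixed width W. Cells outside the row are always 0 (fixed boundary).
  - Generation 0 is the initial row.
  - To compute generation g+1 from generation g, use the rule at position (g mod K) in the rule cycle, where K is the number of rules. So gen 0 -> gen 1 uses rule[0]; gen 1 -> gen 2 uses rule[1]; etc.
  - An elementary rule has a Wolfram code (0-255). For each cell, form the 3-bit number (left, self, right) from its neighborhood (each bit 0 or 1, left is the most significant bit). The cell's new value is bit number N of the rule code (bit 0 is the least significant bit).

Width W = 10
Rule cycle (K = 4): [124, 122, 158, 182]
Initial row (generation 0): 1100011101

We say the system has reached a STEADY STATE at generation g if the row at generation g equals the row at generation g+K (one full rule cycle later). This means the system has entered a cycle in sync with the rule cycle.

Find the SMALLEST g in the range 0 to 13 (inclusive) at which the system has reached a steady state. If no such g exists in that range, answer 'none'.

Answer: none

Derivation:
Gen 0: 1100011101
Gen 1 (rule 124): 1110010111
Gen 2 (rule 122): 1011101101
Gen 3 (rule 158): 1011001001
Gen 4 (rule 182): 1100111111
Gen 5 (rule 124): 1110100001
Gen 6 (rule 122): 1011010010
Gen 7 (rule 158): 1010011111
Gen 8 (rule 182): 1111101110
Gen 9 (rule 124): 1000111011
Gen 10 (rule 122): 0101101111
Gen 11 (rule 158): 1101001110
Gen 12 (rule 182): 0011110101
Gen 13 (rule 124): 0010011111
Gen 14 (rule 122): 0101110001
Gen 15 (rule 158): 1101101011
Gen 16 (rule 182): 0010011100
Gen 17 (rule 124): 0011010110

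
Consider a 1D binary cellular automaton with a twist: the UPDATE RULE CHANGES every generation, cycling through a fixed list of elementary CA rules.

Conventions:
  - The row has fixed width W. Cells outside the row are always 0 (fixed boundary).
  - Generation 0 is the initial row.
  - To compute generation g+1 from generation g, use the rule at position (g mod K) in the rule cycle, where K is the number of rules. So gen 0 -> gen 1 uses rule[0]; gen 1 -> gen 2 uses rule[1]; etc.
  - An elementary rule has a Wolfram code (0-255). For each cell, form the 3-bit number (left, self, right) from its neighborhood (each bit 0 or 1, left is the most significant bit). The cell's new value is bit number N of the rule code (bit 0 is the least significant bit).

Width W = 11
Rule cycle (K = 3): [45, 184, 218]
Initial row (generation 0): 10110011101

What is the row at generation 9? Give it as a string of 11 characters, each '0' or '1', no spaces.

Gen 0: 10110011101
Gen 1 (rule 45): 11100010011
Gen 2 (rule 184): 11010001010
Gen 3 (rule 218): 11001010001
Gen 4 (rule 45): 10001110101
Gen 5 (rule 184): 01001101010
Gen 6 (rule 218): 10111100001
Gen 7 (rule 45): 11100001101
Gen 8 (rule 184): 11010001010
Gen 9 (rule 218): 11001010001

Answer: 11001010001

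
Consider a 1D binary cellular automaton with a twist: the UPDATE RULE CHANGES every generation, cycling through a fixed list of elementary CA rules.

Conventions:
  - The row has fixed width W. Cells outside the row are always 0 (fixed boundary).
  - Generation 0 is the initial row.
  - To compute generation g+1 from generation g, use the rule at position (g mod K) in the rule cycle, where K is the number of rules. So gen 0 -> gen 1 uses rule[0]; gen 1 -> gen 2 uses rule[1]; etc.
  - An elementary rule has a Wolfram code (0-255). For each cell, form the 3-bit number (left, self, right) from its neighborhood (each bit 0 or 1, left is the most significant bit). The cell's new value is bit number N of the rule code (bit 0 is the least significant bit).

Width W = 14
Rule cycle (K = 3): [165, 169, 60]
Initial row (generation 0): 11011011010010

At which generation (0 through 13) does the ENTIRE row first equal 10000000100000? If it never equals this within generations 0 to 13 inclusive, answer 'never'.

Gen 0: 11011011010010
Gen 1 (rule 165): 00100100110010
Gen 2 (rule 169): 10000000100000
Gen 3 (rule 60): 11000000110000
Gen 4 (rule 165): 00011110000111
Gen 5 (rule 169): 11011100110110
Gen 6 (rule 60): 10110010101101
Gen 7 (rule 165): 11000011110011
Gen 8 (rule 169): 10011011100010
Gen 9 (rule 60): 11010110010011
Gen 10 (rule 165): 00111000010000
Gen 11 (rule 169): 10110011000111
Gen 12 (rule 60): 11101010100100
Gen 13 (rule 165): 01011111100101

Answer: 2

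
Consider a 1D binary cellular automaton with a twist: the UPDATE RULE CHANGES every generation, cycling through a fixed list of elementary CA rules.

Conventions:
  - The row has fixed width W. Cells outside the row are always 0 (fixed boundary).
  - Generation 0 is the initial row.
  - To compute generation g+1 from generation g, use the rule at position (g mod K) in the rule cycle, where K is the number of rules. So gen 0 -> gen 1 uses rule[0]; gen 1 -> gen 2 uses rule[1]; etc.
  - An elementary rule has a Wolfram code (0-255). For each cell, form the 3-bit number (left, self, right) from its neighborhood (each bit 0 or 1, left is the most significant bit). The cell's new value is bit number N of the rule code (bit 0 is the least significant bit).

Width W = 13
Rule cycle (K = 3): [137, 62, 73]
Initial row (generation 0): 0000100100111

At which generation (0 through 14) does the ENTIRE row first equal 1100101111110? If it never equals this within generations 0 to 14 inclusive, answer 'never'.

Gen 0: 0000100100111
Gen 1 (rule 137): 1110000000110
Gen 2 (rule 62): 1001000001101
Gen 3 (rule 73): 0000011101100
Gen 4 (rule 137): 1111011001001
Gen 5 (rule 62): 1000110111111
Gen 6 (rule 73): 0010110100001
Gen 7 (rule 137): 1000100001100
Gen 8 (rule 62): 1101110011010
Gen 9 (rule 73): 1101010011000
Gen 10 (rule 137): 1000000010011
Gen 11 (rule 62): 1100000111110
Gen 12 (rule 73): 1101110100010
Gen 13 (rule 137): 1001100001000
Gen 14 (rule 62): 1111010011100

Answer: never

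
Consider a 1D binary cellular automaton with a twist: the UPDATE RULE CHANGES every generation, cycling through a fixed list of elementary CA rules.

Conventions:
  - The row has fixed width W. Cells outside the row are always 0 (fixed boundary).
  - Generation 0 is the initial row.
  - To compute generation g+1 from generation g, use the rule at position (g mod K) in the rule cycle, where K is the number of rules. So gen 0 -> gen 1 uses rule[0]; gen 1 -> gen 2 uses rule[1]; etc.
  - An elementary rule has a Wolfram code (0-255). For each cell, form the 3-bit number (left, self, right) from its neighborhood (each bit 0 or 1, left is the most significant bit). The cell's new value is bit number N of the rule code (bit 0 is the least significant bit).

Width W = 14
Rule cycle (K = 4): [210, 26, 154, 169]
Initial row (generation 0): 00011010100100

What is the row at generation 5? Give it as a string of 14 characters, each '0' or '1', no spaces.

Answer: 10000011000010

Derivation:
Gen 0: 00011010100100
Gen 1 (rule 210): 00101000011010
Gen 2 (rule 26): 01000100110001
Gen 3 (rule 154): 10101011101010
Gen 4 (rule 169): 01010111010100
Gen 5 (rule 210): 10000011000010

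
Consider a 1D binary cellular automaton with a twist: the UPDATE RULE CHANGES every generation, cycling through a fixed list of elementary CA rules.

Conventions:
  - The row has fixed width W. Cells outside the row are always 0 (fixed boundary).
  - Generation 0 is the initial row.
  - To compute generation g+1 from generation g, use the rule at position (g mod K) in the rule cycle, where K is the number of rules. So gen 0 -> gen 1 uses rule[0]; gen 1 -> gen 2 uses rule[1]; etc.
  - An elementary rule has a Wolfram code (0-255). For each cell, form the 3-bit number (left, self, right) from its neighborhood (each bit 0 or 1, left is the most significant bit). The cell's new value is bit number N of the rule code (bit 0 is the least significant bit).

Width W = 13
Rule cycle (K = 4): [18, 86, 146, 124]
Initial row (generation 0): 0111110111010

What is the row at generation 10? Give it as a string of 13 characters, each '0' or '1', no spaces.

Gen 0: 0111110111010
Gen 1 (rule 18): 1000000000001
Gen 2 (rule 86): 1100000000011
Gen 3 (rule 146): 0010000000100
Gen 4 (rule 124): 0011000000110
Gen 5 (rule 18): 0100100001001
Gen 6 (rule 86): 1111110011111
Gen 7 (rule 146): 0111101101110
Gen 8 (rule 124): 0100111111011
Gen 9 (rule 18): 1011000000000
Gen 10 (rule 86): 1001100000000

Answer: 1001100000000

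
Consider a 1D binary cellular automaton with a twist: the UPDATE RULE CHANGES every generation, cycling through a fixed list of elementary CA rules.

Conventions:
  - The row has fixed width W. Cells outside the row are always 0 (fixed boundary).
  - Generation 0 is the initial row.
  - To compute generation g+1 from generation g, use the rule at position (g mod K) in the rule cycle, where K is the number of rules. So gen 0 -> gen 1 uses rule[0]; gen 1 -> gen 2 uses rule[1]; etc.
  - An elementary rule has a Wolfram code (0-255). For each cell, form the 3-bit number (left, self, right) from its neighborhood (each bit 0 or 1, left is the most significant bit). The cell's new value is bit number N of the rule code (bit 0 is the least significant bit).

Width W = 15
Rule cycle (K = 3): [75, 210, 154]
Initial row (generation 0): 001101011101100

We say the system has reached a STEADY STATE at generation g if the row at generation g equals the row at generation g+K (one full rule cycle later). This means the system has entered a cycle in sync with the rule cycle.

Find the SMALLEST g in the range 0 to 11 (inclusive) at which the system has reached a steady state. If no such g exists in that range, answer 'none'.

Gen 0: 001101011101100
Gen 1 (rule 75): 111100010101101
Gen 2 (rule 210): 011110100000100
Gen 3 (rule 154): 111100010001010
Gen 4 (rule 75): 100101100110000
Gen 5 (rule 210): 011000111011000
Gen 6 (rule 154): 110101110010100
Gen 7 (rule 75): 110001010100001
Gen 8 (rule 210): 011010000010010
Gen 9 (rule 154): 110001000101101
Gen 10 (rule 75): 110110011001100
Gen 11 (rule 210): 010011101110110
Gen 12 (rule 154): 101111001100101
Gen 13 (rule 75): 001001011101000
Gen 14 (rule 210): 010110001100100

Answer: none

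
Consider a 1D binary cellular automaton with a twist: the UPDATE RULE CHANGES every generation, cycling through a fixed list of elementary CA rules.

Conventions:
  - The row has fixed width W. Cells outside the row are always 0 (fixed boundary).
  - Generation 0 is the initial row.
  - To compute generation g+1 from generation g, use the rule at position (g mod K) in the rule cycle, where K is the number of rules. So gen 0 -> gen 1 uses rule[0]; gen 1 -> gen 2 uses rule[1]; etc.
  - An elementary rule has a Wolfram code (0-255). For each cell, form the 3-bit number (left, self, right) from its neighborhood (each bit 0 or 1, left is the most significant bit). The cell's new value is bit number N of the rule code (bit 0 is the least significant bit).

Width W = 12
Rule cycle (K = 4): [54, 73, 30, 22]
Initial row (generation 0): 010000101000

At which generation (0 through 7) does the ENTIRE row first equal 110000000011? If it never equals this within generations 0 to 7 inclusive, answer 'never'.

Answer: 5

Derivation:
Gen 0: 010000101000
Gen 1 (rule 54): 111001111100
Gen 2 (rule 73): 101001000101
Gen 3 (rule 30): 101111101101
Gen 4 (rule 22): 100000000001
Gen 5 (rule 54): 110000000011
Gen 6 (rule 73): 110111111011
Gen 7 (rule 30): 100100000010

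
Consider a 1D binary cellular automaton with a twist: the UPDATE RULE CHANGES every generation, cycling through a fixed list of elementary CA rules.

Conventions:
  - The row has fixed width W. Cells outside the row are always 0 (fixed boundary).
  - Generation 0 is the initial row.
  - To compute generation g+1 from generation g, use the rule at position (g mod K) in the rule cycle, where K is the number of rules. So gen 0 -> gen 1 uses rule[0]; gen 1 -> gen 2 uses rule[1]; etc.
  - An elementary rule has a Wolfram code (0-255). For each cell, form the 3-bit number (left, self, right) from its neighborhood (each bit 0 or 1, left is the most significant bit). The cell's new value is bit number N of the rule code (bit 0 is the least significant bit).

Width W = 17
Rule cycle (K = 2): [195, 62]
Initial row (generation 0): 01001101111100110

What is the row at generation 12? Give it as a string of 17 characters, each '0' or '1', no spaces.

Gen 0: 01001101111100110
Gen 1 (rule 195): 10010100111101010
Gen 2 (rule 62): 11111111100011111
Gen 3 (rule 195): 01111111101101111
Gen 4 (rule 62): 11000000011011000
Gen 5 (rule 195): 01011111101001011
Gen 6 (rule 62): 11110000011111110
Gen 7 (rule 195): 01110111101111110
Gen 8 (rule 62): 11001100011000001
Gen 9 (rule 195): 01010101101011110
Gen 10 (rule 62): 11111111011110001
Gen 11 (rule 195): 01111111001110110
Gen 12 (rule 62): 11000000111001101

Answer: 11000000111001101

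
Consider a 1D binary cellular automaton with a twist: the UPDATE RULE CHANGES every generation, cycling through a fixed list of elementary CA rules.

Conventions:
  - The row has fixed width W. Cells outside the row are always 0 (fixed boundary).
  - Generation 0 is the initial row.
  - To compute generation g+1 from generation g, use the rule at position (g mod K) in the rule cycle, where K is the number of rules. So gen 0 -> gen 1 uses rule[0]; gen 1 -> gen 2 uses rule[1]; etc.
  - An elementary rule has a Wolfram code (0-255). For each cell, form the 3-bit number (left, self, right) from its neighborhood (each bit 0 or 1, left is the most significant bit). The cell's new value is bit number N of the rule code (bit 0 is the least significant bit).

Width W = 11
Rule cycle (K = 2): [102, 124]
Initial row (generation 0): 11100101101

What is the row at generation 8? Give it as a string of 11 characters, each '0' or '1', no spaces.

Answer: 00001011011

Derivation:
Gen 0: 11100101101
Gen 1 (rule 102): 00101110111
Gen 2 (rule 124): 00111011101
Gen 3 (rule 102): 01001100111
Gen 4 (rule 124): 01101110101
Gen 5 (rule 102): 10110011111
Gen 6 (rule 124): 11111010001
Gen 7 (rule 102): 00001110011
Gen 8 (rule 124): 00001011011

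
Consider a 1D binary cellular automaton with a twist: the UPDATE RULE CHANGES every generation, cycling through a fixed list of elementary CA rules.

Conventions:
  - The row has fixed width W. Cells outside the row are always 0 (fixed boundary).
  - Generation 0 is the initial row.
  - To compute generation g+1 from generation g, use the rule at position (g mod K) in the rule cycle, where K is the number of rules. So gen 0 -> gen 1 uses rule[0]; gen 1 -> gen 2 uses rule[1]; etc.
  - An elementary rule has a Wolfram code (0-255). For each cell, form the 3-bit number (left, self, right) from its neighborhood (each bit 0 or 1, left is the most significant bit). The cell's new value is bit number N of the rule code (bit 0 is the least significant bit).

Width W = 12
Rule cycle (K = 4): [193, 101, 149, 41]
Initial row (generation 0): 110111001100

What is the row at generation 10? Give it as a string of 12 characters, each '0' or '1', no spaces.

Answer: 110010010111

Derivation:
Gen 0: 110111001100
Gen 1 (rule 193): 010011000101
Gen 2 (rule 101): 010001010111
Gen 3 (rule 149): 011101010010
Gen 4 (rule 41): 010010100000
Gen 5 (rule 193): 000000001111
Gen 6 (rule 101): 111111100001
Gen 7 (rule 149): 011111011101
Gen 8 (rule 41): 010000110010
Gen 9 (rule 193): 000110010000
Gen 10 (rule 101): 110010010111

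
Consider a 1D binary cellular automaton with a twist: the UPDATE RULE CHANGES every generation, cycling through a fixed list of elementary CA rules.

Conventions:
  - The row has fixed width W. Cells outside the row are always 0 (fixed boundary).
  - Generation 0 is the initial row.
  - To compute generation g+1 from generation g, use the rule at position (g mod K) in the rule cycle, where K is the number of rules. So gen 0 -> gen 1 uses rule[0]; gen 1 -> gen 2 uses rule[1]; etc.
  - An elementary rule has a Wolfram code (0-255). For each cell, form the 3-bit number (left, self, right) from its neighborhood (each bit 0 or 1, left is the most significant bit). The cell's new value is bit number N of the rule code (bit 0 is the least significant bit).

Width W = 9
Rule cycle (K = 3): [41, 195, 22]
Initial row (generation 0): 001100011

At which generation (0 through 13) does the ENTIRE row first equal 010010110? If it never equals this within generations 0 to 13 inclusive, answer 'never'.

Answer: never

Derivation:
Gen 0: 001100011
Gen 1 (rule 41): 101001010
Gen 2 (rule 195): 000010000
Gen 3 (rule 22): 000111000
Gen 4 (rule 41): 110100011
Gen 5 (rule 195): 010001101
Gen 6 (rule 22): 111010001
Gen 7 (rule 41): 100100100
Gen 8 (rule 195): 001001001
Gen 9 (rule 22): 011111111
Gen 10 (rule 41): 010000000
Gen 11 (rule 195): 100111111
Gen 12 (rule 22): 111000000
Gen 13 (rule 41): 100011111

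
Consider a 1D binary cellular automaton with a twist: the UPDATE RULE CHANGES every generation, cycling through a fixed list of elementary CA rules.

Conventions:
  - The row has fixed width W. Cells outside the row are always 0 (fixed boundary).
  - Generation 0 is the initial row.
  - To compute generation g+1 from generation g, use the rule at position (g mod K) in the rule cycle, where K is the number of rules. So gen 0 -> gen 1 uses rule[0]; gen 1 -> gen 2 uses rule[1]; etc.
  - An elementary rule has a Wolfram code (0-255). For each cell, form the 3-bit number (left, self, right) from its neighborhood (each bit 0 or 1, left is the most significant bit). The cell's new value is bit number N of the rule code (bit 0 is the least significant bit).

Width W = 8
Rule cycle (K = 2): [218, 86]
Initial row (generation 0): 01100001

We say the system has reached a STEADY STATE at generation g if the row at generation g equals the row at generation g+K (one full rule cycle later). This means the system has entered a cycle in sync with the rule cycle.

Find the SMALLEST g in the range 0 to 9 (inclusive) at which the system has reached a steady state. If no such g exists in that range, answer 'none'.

Answer: none

Derivation:
Gen 0: 01100001
Gen 1 (rule 218): 11110010
Gen 2 (rule 86): 00011111
Gen 3 (rule 218): 00111111
Gen 4 (rule 86): 01000001
Gen 5 (rule 218): 10100010
Gen 6 (rule 86): 10110111
Gen 7 (rule 218): 00110111
Gen 8 (rule 86): 01010001
Gen 9 (rule 218): 10001010
Gen 10 (rule 86): 11011011
Gen 11 (rule 218): 11011011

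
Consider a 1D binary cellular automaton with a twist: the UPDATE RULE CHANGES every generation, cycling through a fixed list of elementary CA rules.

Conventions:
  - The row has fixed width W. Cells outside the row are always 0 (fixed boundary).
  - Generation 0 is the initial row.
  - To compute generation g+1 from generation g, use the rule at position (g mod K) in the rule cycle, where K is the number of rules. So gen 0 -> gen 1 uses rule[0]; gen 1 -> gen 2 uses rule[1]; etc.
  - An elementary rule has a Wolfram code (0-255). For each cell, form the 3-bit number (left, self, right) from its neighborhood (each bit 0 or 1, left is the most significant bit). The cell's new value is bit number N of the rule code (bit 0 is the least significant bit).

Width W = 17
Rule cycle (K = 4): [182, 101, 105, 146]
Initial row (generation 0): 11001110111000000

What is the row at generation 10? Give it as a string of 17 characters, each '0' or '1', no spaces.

Gen 0: 11001110111000000
Gen 1 (rule 182): 00110101010100000
Gen 2 (rule 101): 10011111111101111
Gen 3 (rule 105): 00010000000111001
Gen 4 (rule 146): 00101000001010110
Gen 5 (rule 182): 01111100011111001
Gen 6 (rule 101): 00000101000001001
Gen 7 (rule 105): 11110010011100000
Gen 8 (rule 146): 01101101101010000
Gen 9 (rule 182): 10010010011111000
Gen 10 (rule 101): 10010010000001011

Answer: 10010010000001011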